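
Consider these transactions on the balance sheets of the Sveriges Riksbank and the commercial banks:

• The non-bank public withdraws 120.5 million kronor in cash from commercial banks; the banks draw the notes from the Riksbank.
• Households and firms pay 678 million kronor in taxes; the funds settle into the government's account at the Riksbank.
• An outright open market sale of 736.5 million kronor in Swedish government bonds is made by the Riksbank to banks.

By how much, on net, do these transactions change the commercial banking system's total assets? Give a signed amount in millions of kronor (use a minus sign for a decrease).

-798.5 million

Currency withdrawal 120.5 million kronor: bank balance sheets shrink → −120.5M.
Government account inflow 678 million kronor: bank balance sheets shrink → −678M.
OMO sale (to banks) 736.5 million kronor: just an asset swap on bank balance sheets → 0.
Net: −120.5 − 678 + 0 = -798.5 million.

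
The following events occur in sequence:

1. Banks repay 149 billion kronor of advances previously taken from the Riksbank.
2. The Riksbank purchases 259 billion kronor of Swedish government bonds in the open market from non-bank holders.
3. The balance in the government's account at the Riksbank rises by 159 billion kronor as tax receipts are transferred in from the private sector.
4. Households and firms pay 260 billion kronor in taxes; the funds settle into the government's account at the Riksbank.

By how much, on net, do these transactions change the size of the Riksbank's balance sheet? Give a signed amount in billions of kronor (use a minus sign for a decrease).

Discount-window repayment 149 billion kronor: a Riksbank asset is shed → −149B.
Asset purchase (from non-banks) 259 billion kronor: a Riksbank asset is acquired → +259B.
Government account inflow 159 billion kronor: only the composition of liabilities changes → 0.
Government account inflow 260 billion kronor: only the composition of liabilities changes → 0.
Net: −149 + 259 + 0 + 0 = +110 billion.

+110 billion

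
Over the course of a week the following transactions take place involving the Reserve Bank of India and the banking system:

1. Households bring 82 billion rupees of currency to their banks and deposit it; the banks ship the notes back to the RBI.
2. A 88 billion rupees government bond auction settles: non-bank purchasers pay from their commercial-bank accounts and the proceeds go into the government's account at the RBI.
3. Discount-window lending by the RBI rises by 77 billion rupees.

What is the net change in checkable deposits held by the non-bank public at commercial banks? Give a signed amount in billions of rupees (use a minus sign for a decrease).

-6 billion

RBI balance sheet:
  Assets:      Loans to banks +77B
  Liabilities: Bank reserves +71B, Currency in circulation −82B, Government deposits +88B
Commercial banking system:
  Assets:      Reserves at CB +71B
  Liabilities: Checkable deposits −6B, Borrowings from CB +77B
So the change in checkable deposits held by the non-bank public at commercial banks is -6 billion.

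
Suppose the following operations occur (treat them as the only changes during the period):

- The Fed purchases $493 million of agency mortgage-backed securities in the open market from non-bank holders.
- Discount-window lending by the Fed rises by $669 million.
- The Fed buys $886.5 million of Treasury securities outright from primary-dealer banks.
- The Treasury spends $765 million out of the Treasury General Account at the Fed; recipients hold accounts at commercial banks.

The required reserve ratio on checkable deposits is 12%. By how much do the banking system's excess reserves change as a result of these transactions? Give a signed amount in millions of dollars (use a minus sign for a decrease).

Asset purchase (from non-banks) $493 million: reserves +$493M, deposits +$493M.
Discount-window loan $669 million: reserves +$669M, deposits 0.
OMO purchase (from banks) $886.5 million: reserves +$886.5M, deposits 0.
Government spending $765 million: reserves +$765M, deposits +$765M.
Totals: Δreserves = +$2813.5M, Δdeposits = +$1258M.
Δrequired reserves = 12% × +$1258M = +$150.96M.
Δexcess reserves = Δreserves − Δrequired = +$2813.5M − (+$150.96M) = +$2662.54 million.

+$2662.54 million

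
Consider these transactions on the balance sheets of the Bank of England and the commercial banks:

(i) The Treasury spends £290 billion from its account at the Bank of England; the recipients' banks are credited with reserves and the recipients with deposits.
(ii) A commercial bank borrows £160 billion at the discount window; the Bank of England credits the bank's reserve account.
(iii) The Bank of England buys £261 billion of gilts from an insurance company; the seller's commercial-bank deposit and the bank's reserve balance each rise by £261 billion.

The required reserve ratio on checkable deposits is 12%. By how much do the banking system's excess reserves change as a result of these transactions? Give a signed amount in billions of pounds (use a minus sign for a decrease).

+£644.88 billion

Government spending £290 billion: reserves +£290B, deposits +£290B.
Discount-window loan £160 billion: reserves +£160B, deposits 0.
Asset purchase (from non-banks) £261 billion: reserves +£261B, deposits +£261B.
Totals: Δreserves = +£711B, Δdeposits = +£551B.
Δrequired reserves = 12% × +£551B = +£66.12B.
Δexcess reserves = Δreserves − Δrequired = +£711B − (+£66.12B) = +£644.88 billion.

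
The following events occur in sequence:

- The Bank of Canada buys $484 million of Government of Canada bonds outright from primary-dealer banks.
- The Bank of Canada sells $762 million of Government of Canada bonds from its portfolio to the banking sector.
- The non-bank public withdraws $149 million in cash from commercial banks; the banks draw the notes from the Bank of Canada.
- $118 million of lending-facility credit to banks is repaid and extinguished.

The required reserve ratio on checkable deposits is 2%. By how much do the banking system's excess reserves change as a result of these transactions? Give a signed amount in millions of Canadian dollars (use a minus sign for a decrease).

-$542.02 million

OMO purchase (from banks) $484 million: reserves +$484M, deposits 0.
OMO sale (to banks) $762 million: reserves −$762M, deposits 0.
Currency withdrawal $149 million: reserves −$149M, deposits −$149M.
Discount-window repayment $118 million: reserves −$118M, deposits 0.
Totals: Δreserves = −$545M, Δdeposits = −$149M.
Δrequired reserves = 2% × −$149M = −$2.98M.
Δexcess reserves = Δreserves − Δrequired = −$545M − (−$2.98M) = -$542.02 million.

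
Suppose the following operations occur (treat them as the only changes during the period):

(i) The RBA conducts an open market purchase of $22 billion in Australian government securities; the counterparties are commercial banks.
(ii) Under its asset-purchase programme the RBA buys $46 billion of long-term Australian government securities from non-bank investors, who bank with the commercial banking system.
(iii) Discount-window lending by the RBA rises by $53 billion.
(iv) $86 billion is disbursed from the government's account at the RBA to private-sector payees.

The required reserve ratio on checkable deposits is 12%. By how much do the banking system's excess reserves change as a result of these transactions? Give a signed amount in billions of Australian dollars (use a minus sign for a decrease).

OMO purchase (from banks) $22 billion: reserves +$22B, deposits 0.
Asset purchase (from non-banks) $46 billion: reserves +$46B, deposits +$46B.
Discount-window loan $53 billion: reserves +$53B, deposits 0.
Government spending $86 billion: reserves +$86B, deposits +$86B.
Totals: Δreserves = +$207B, Δdeposits = +$132B.
Δrequired reserves = 12% × +$132B = +$15.84B.
Δexcess reserves = Δreserves − Δrequired = +$207B − (+$15.84B) = +$191.16 billion.

+$191.16 billion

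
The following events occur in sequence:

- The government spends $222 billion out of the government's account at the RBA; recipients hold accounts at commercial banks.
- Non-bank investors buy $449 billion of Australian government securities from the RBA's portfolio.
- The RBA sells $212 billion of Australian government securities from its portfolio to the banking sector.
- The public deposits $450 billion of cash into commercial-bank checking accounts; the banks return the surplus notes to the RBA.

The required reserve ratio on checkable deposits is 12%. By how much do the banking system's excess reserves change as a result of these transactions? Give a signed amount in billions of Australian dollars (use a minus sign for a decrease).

-$15.76 billion

Government spending $222 billion: reserves +$222B, deposits +$222B.
Asset sale (to non-banks) $449 billion: reserves −$449B, deposits −$449B.
OMO sale (to banks) $212 billion: reserves −$212B, deposits 0.
Currency deposit $450 billion: reserves +$450B, deposits +$450B.
Totals: Δreserves = +$11B, Δdeposits = +$223B.
Δrequired reserves = 12% × +$223B = +$26.76B.
Δexcess reserves = Δreserves − Δrequired = +$11B − (+$26.76B) = -$15.76 billion.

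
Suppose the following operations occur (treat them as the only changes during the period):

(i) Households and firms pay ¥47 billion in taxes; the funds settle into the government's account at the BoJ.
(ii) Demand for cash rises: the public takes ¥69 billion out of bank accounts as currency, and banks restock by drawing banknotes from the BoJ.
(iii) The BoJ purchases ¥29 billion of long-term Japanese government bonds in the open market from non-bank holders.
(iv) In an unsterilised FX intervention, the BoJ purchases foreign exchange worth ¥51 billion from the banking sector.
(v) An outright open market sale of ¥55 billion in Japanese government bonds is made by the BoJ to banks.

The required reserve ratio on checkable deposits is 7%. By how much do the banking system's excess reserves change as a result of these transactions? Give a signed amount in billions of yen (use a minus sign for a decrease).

-¥84.91 billion

Government account inflow ¥47 billion: reserves −¥47B, deposits −¥47B.
Currency withdrawal ¥69 billion: reserves −¥69B, deposits −¥69B.
Asset purchase (from non-banks) ¥29 billion: reserves +¥29B, deposits +¥29B.
FX purchase ¥51 billion: reserves +¥51B, deposits 0.
OMO sale (to banks) ¥55 billion: reserves −¥55B, deposits 0.
Totals: Δreserves = −¥91B, Δdeposits = −¥87B.
Δrequired reserves = 7% × −¥87B = −¥6.09B.
Δexcess reserves = Δreserves − Δrequired = −¥91B − (−¥6.09B) = -¥84.91 billion.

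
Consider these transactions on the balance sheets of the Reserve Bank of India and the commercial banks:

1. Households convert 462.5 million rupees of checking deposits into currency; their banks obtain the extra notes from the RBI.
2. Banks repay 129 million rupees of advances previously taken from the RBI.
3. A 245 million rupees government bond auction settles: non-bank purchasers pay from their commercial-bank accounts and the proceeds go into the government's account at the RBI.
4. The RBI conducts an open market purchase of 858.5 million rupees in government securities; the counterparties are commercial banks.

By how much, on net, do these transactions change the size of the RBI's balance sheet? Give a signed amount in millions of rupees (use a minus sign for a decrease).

RBI balance sheet:
  Assets:      Securities +858.5M, Loans to banks −129M
  Liabilities: Bank reserves +22M, Currency in circulation +462.5M, Government deposits +245M
Change in total RBI assets = +729.5 million.

+729.5 million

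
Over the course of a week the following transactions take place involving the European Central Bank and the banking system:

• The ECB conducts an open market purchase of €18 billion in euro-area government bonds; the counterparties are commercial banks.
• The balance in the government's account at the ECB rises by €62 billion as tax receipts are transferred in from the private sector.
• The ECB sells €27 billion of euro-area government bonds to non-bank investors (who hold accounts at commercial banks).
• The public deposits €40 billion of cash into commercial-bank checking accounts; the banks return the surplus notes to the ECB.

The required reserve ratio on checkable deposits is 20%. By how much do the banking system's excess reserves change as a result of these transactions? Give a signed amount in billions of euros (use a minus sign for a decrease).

-€21.2 billion

OMO purchase (from banks) €18 billion: reserves +€18B, deposits 0.
Government account inflow €62 billion: reserves −€62B, deposits −€62B.
Asset sale (to non-banks) €27 billion: reserves −€27B, deposits −€27B.
Currency deposit €40 billion: reserves +€40B, deposits +€40B.
Totals: Δreserves = −€31B, Δdeposits = −€49B.
Δrequired reserves = 20% × −€49B = −€9.8B.
Δexcess reserves = Δreserves − Δrequired = −€31B − (−€9.8B) = -€21.2 billion.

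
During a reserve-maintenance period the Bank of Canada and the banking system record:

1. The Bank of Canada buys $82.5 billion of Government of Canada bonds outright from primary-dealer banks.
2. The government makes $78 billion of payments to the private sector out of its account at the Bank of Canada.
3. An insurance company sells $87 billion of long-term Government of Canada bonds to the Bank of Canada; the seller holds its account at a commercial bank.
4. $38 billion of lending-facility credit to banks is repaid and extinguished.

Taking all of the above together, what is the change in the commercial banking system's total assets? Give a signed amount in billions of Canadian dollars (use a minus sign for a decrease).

Bank of Canada balance sheet:
  Assets:      Securities +$169.5B, Loans to banks −$38B
  Liabilities: Bank reserves +$209.5B, Government deposits −$78B
Commercial banking system:
  Assets:      Reserves at CB +$209.5B, Securities −$82.5B
  Liabilities: Checkable deposits +$165B, Borrowings from CB −$38B
Change in total bank assets = +$127 billion.

+$127 billion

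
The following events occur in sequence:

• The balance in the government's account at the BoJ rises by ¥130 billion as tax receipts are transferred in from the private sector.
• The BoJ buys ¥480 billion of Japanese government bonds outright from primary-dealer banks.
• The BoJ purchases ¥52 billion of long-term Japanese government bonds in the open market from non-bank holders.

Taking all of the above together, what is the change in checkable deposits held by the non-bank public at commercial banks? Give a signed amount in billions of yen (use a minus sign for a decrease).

Government account inflow ¥130 billion: non-bank counterparties' bank balances fall → −¥130B.
OMO purchase (from banks) ¥480 billion: the counterparty is a bank, so public deposits are unchanged → 0.
Asset purchase (from non-banks) ¥52 billion: non-bank counterparties' bank balances rise → +¥52B.
Net: −130 + 0 + 52 = -¥78 billion.

-¥78 billion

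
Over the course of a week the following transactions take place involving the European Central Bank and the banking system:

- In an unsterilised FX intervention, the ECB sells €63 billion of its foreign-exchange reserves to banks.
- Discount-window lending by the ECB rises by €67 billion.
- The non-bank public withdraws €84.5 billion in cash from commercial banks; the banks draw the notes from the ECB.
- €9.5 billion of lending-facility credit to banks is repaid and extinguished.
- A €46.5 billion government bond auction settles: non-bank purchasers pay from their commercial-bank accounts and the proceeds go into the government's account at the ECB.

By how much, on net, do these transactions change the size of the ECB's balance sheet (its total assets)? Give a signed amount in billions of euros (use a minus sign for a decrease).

-€5.5 billion

ECB balance sheet:
  Assets:      Loans to banks +€57.5B, Foreign assets −€63B
  Liabilities: Bank reserves −€136.5B, Currency in circulation +€84.5B, Government deposits +€46.5B
Commercial banking system:
  Assets:      Reserves at CB −€136.5B, Foreign assets +€63B
  Liabilities: Checkable deposits −€131B, Borrowings from CB +€57.5B
Change in total ECB assets = -€5.5 billion.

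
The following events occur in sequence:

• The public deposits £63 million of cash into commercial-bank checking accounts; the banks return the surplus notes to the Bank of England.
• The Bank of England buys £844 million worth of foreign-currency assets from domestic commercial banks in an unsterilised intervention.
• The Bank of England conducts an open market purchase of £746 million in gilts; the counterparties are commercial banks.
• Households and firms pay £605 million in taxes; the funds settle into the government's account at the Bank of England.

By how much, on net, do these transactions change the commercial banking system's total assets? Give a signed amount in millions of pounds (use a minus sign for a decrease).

Bank of England balance sheet:
  Assets:      Securities +£746M, Foreign assets +£844M
  Liabilities: Bank reserves +£1048M, Currency in circulation −£63M, Government deposits +£605M
Commercial banking system:
  Assets:      Reserves at CB +£1048M, Securities −£746M, Foreign assets −£844M
  Liabilities: Checkable deposits −£542M
Change in total bank assets = -£542 million.

-£542 million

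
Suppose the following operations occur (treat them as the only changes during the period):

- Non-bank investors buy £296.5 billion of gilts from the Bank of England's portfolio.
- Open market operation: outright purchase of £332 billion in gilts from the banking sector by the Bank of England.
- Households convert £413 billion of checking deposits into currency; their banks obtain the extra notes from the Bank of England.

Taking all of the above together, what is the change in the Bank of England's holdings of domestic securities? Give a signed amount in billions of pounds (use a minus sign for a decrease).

+£35.5 billion

Bank of England balance sheet:
  Assets:      Securities +£35.5B
  Liabilities: Bank reserves −£377.5B, Currency in circulation +£413B
Commercial banking system:
  Assets:      Reserves at CB −£377.5B, Securities −£332B
  Liabilities: Checkable deposits −£709.5B
So the change in the Bank of England's holdings of domestic securities is +£35.5 billion.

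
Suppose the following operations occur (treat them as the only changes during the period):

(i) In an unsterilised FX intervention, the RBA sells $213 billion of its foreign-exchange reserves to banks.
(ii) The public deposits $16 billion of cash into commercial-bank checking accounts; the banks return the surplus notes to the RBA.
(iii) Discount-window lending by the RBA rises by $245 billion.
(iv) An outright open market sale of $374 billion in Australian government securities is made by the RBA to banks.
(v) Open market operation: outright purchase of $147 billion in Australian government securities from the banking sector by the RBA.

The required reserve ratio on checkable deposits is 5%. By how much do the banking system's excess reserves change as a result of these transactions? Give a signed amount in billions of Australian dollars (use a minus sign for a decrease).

-$179.8 billion

FX sale $213 billion: reserves −$213B, deposits 0.
Currency deposit $16 billion: reserves +$16B, deposits +$16B.
Discount-window loan $245 billion: reserves +$245B, deposits 0.
OMO sale (to banks) $374 billion: reserves −$374B, deposits 0.
OMO purchase (from banks) $147 billion: reserves +$147B, deposits 0.
Totals: Δreserves = −$179B, Δdeposits = +$16B.
Δrequired reserves = 5% × +$16B = +$0.8B.
Δexcess reserves = Δreserves − Δrequired = −$179B − (+$0.8B) = -$179.8 billion.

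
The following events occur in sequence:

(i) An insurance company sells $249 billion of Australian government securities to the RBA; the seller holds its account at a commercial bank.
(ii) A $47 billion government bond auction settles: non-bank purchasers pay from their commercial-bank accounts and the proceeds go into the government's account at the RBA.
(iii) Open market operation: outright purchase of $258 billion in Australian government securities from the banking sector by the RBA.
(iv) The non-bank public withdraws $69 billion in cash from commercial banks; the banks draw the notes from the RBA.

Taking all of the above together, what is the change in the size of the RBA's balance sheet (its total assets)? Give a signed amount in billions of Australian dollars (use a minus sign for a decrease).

RBA balance sheet:
  Assets:      Securities +$507B
  Liabilities: Bank reserves +$391B, Currency in circulation +$69B, Government deposits +$47B
Commercial banking system:
  Assets:      Reserves at CB +$391B, Securities −$258B
  Liabilities: Checkable deposits +$133B
Change in total RBA assets = +$507 billion.

+$507 billion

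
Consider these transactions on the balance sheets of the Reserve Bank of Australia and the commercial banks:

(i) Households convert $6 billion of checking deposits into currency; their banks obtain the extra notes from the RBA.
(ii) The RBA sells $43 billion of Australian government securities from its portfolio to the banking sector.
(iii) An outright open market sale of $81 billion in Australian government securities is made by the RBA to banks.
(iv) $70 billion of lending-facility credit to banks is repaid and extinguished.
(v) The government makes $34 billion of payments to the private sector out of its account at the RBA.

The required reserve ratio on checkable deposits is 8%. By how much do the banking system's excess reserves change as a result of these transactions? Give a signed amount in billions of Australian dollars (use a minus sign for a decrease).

-$168.24 billion

Currency withdrawal $6 billion: reserves −$6B, deposits −$6B.
OMO sale (to banks) $43 billion: reserves −$43B, deposits 0.
OMO sale (to banks) $81 billion: reserves −$81B, deposits 0.
Discount-window repayment $70 billion: reserves −$70B, deposits 0.
Government spending $34 billion: reserves +$34B, deposits +$34B.
Totals: Δreserves = −$166B, Δdeposits = +$28B.
Δrequired reserves = 8% × +$28B = +$2.24B.
Δexcess reserves = Δreserves − Δrequired = −$166B − (+$2.24B) = -$168.24 billion.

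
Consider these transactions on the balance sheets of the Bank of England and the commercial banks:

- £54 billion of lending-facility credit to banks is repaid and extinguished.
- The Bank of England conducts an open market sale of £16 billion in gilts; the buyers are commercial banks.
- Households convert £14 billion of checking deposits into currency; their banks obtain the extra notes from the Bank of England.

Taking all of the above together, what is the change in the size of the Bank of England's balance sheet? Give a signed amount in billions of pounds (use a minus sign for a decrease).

Bank of England balance sheet:
  Assets:      Securities −£16B, Loans to banks −£54B
  Liabilities: Bank reserves −£84B, Currency in circulation +£14B
Change in total Bank of England assets = -£70 billion.

-£70 billion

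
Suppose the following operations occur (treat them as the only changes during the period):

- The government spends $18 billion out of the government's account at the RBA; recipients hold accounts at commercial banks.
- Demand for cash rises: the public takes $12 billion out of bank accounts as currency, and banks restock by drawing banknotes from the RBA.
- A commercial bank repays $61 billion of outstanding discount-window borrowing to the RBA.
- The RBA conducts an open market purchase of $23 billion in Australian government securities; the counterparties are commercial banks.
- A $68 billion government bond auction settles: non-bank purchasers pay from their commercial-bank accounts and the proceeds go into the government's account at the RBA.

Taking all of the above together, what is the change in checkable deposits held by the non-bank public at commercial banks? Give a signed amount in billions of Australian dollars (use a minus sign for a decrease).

-$62 billion

Government spending $18 billion: non-bank counterparties' bank balances rise → +$18B.
Currency withdrawal $12 billion: non-bank counterparties' bank balances fall → −$12B.
Discount-window repayment $61 billion: the counterparty is a bank, so public deposits are unchanged → 0.
OMO purchase (from banks) $23 billion: the counterparty is a bank, so public deposits are unchanged → 0.
Government account inflow $68 billion: non-bank counterparties' bank balances fall → −$68B.
Net: 18 − 12 + 0 + 0 − 68 = -$62 billion.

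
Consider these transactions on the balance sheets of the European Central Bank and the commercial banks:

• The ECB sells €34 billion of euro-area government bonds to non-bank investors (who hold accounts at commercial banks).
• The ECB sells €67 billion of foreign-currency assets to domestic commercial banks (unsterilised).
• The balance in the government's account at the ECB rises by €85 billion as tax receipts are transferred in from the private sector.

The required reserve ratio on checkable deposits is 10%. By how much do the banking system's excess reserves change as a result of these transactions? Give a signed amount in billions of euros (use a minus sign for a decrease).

-€174.1 billion

Asset sale (to non-banks) €34 billion: reserves −€34B, deposits −€34B.
FX sale €67 billion: reserves −€67B, deposits 0.
Government account inflow €85 billion: reserves −€85B, deposits −€85B.
Totals: Δreserves = −€186B, Δdeposits = −€119B.
Δrequired reserves = 10% × −€119B = −€11.9B.
Δexcess reserves = Δreserves − Δrequired = −€186B − (−€11.9B) = -€174.1 billion.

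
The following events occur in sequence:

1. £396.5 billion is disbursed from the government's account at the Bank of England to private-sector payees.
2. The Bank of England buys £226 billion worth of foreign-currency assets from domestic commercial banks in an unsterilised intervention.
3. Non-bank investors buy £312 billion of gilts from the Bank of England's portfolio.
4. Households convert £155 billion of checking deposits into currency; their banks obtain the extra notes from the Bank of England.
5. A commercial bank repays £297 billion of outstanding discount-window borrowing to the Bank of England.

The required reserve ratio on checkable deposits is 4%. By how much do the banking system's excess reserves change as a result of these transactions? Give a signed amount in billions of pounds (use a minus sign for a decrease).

Government spending £396.5 billion: reserves +£396.5B, deposits +£396.5B.
FX purchase £226 billion: reserves +£226B, deposits 0.
Asset sale (to non-banks) £312 billion: reserves −£312B, deposits −£312B.
Currency withdrawal £155 billion: reserves −£155B, deposits −£155B.
Discount-window repayment £297 billion: reserves −£297B, deposits 0.
Totals: Δreserves = −£141.5B, Δdeposits = −£70.5B.
Δrequired reserves = 4% × −£70.5B = −£2.82B.
Δexcess reserves = Δreserves − Δrequired = −£141.5B − (−£2.82B) = -£138.68 billion.

-£138.68 billion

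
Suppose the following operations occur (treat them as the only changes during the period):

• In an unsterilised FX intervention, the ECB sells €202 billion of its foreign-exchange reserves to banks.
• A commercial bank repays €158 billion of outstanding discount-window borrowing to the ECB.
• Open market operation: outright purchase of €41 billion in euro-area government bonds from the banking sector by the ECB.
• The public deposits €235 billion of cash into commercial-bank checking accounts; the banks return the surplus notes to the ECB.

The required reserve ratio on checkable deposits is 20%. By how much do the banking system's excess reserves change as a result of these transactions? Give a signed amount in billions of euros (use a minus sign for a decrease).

-€131 billion

FX sale €202 billion: reserves −€202B, deposits 0.
Discount-window repayment €158 billion: reserves −€158B, deposits 0.
OMO purchase (from banks) €41 billion: reserves +€41B, deposits 0.
Currency deposit €235 billion: reserves +€235B, deposits +€235B.
Totals: Δreserves = −€84B, Δdeposits = +€235B.
Δrequired reserves = 20% × +€235B = +€47B.
Δexcess reserves = Δreserves − Δrequired = −€84B − (+€47B) = -€131 billion.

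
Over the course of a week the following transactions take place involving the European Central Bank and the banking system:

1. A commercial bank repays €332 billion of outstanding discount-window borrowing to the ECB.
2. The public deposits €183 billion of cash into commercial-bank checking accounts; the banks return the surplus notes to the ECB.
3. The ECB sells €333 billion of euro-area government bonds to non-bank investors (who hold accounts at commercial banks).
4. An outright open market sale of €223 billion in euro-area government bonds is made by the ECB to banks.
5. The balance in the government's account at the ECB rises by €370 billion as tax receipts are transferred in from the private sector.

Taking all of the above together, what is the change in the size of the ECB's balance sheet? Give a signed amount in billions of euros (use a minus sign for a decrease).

-€888 billion

ECB balance sheet:
  Assets:      Securities −€556B, Loans to banks −€332B
  Liabilities: Bank reserves −€1075B, Currency in circulation −€183B, Government deposits +€370B
Commercial banking system:
  Assets:      Reserves at CB −€1075B, Securities +€223B
  Liabilities: Checkable deposits −€520B, Borrowings from CB −€332B
Change in total ECB assets = -€888 billion.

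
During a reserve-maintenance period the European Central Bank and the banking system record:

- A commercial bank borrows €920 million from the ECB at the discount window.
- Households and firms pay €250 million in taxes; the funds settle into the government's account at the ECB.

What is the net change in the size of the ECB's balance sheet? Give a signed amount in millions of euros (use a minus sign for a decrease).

+€920 million

ECB balance sheet:
  Assets:      Loans to banks +€920M
  Liabilities: Bank reserves +€670M, Government deposits +€250M
Change in total ECB assets = +€920 million.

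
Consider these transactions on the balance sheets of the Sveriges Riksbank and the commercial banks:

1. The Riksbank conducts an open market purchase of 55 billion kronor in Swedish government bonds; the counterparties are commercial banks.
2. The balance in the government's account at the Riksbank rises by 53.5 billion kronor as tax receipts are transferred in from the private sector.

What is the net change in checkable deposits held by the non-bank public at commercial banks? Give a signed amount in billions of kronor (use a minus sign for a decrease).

-53.5 billion

OMO purchase (from banks) 55 billion kronor: the counterparty is a bank, so public deposits are unchanged → 0.
Government account inflow 53.5 billion kronor: non-bank counterparties' bank balances fall → −53.5B.
Net: 0 − 53.5 = -53.5 billion.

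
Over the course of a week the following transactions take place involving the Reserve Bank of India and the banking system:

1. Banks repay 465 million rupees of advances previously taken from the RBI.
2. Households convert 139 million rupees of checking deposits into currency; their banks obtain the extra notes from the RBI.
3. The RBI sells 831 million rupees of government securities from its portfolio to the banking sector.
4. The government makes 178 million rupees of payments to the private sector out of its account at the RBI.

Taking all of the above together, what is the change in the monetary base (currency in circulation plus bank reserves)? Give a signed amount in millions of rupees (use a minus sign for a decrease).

RBI balance sheet:
  Assets:      Securities −831M, Loans to banks −465M
  Liabilities: Bank reserves −1257M, Currency in circulation +139M, Government deposits −178M
Commercial banking system:
  Assets:      Reserves at CB −1257M, Securities +831M
  Liabilities: Checkable deposits +39M, Borrowings from CB −465M
Monetary base = currency + reserves: +139M + (−1257M) = -1118 million.

-1118 million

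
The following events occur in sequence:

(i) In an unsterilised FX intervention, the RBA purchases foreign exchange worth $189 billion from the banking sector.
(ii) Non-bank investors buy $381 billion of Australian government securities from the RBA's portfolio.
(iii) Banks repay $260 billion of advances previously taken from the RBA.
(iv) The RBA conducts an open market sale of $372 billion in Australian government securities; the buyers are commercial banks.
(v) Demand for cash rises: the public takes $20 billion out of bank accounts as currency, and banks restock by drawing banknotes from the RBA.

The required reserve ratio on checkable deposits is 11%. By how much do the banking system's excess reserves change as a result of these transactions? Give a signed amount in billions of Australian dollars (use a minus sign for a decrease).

FX purchase $189 billion: reserves +$189B, deposits 0.
Asset sale (to non-banks) $381 billion: reserves −$381B, deposits −$381B.
Discount-window repayment $260 billion: reserves −$260B, deposits 0.
OMO sale (to banks) $372 billion: reserves −$372B, deposits 0.
Currency withdrawal $20 billion: reserves −$20B, deposits −$20B.
Totals: Δreserves = −$844B, Δdeposits = −$401B.
Δrequired reserves = 11% × −$401B = −$44.11B.
Δexcess reserves = Δreserves − Δrequired = −$844B − (−$44.11B) = -$799.89 billion.

-$799.89 billion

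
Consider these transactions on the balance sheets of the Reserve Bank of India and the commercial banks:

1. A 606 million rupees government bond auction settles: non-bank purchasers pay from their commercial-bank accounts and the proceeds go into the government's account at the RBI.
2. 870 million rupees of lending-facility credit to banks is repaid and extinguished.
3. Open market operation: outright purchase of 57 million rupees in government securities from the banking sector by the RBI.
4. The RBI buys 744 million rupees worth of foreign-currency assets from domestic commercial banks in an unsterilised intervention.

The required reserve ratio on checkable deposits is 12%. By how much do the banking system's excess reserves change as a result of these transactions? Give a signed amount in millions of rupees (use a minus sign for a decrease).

Government account inflow 606 million rupees: reserves −606M, deposits −606M.
Discount-window repayment 870 million rupees: reserves −870M, deposits 0.
OMO purchase (from banks) 57 million rupees: reserves +57M, deposits 0.
FX purchase 744 million rupees: reserves +744M, deposits 0.
Totals: Δreserves = −675M, Δdeposits = −606M.
Δrequired reserves = 12% × −606M = −72.72M.
Δexcess reserves = Δreserves − Δrequired = −675M − (−72.72M) = -602.28 million.

-602.28 million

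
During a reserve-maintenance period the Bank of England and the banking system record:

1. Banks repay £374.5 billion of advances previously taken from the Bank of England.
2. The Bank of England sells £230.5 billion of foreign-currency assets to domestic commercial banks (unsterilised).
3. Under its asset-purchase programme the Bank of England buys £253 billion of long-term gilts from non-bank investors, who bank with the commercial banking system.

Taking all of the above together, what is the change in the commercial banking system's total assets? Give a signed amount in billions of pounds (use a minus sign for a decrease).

Bank of England balance sheet:
  Assets:      Securities +£253B, Loans to banks −£374.5B, Foreign assets −£230.5B
  Liabilities: Bank reserves −£352B
Commercial banking system:
  Assets:      Reserves at CB −£352B, Foreign assets +£230.5B
  Liabilities: Checkable deposits +£253B, Borrowings from CB −£374.5B
Change in total bank assets = -£121.5 billion.

-£121.5 billion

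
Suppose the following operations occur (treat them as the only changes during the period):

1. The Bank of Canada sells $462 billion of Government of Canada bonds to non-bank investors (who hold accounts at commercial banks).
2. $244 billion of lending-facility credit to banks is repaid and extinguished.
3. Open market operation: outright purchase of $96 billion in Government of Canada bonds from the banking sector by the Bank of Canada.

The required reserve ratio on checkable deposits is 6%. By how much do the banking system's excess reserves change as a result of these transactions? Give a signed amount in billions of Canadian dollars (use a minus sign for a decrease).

-$582.28 billion

Asset sale (to non-banks) $462 billion: reserves −$462B, deposits −$462B.
Discount-window repayment $244 billion: reserves −$244B, deposits 0.
OMO purchase (from banks) $96 billion: reserves +$96B, deposits 0.
Totals: Δreserves = −$610B, Δdeposits = −$462B.
Δrequired reserves = 6% × −$462B = −$27.72B.
Δexcess reserves = Δreserves − Δrequired = −$610B − (−$27.72B) = -$582.28 billion.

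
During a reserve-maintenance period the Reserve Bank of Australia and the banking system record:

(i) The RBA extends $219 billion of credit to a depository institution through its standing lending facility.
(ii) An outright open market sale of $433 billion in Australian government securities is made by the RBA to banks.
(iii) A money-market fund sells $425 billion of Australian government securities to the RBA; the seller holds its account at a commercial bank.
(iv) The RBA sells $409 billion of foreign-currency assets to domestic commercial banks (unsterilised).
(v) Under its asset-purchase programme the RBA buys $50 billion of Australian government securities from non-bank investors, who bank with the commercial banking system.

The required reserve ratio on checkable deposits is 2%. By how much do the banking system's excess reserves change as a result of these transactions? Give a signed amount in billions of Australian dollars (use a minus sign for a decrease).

-$157.5 billion

Discount-window loan $219 billion: reserves +$219B, deposits 0.
OMO sale (to banks) $433 billion: reserves −$433B, deposits 0.
Asset purchase (from non-banks) $425 billion: reserves +$425B, deposits +$425B.
FX sale $409 billion: reserves −$409B, deposits 0.
Asset purchase (from non-banks) $50 billion: reserves +$50B, deposits +$50B.
Totals: Δreserves = −$148B, Δdeposits = +$475B.
Δrequired reserves = 2% × +$475B = +$9.5B.
Δexcess reserves = Δreserves − Δrequired = −$148B − (+$9.5B) = -$157.5 billion.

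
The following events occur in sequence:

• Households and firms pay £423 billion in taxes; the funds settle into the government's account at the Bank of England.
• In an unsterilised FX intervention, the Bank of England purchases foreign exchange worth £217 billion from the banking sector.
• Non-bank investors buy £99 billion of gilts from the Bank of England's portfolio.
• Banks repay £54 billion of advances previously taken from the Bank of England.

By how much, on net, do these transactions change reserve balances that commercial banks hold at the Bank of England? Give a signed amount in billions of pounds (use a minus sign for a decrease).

-£359 billion

Bank of England balance sheet:
  Assets:      Securities −£99B, Loans to banks −£54B, Foreign assets +£217B
  Liabilities: Bank reserves −£359B, Government deposits +£423B
So the change in reserve balances that commercial banks hold at the Bank of England is -£359 billion.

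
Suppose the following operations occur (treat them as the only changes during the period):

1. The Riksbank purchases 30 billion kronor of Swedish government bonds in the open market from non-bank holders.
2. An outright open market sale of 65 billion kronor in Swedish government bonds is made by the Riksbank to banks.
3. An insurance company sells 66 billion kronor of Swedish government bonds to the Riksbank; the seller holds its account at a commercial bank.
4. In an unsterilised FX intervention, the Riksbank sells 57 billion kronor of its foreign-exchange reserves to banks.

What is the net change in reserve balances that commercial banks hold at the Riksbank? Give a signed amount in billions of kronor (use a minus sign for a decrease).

-26 billion

Riksbank balance sheet:
  Assets:      Securities +31B, Foreign assets −57B
  Liabilities: Bank reserves −26B
So the change in reserve balances that commercial banks hold at the Riksbank is -26 billion.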